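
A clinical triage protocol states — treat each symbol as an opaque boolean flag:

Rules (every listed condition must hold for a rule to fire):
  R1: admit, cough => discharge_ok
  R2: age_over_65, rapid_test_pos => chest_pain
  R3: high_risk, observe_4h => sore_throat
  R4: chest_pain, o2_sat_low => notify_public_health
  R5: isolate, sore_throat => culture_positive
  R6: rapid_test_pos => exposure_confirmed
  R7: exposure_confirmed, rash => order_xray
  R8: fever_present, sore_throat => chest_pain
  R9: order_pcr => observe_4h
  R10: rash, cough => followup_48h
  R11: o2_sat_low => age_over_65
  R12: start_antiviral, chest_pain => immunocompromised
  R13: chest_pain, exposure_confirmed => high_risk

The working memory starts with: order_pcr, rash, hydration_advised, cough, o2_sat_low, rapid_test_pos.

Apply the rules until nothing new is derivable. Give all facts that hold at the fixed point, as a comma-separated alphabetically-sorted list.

age_over_65, chest_pain, cough, exposure_confirmed, followup_48h, high_risk, hydration_advised, notify_public_health, o2_sat_low, observe_4h, order_pcr, order_xray, rapid_test_pos, rash, sore_throat

Round 1 fires R6, R9, R10, R11, giving exposure_confirmed, observe_4h, followup_48h, age_over_65.
Round 2 fires R2, R7, giving chest_pain, order_xray.
Round 3 fires R4, R13, giving notify_public_health, high_risk.
Round 4 fires R3, giving sore_throat.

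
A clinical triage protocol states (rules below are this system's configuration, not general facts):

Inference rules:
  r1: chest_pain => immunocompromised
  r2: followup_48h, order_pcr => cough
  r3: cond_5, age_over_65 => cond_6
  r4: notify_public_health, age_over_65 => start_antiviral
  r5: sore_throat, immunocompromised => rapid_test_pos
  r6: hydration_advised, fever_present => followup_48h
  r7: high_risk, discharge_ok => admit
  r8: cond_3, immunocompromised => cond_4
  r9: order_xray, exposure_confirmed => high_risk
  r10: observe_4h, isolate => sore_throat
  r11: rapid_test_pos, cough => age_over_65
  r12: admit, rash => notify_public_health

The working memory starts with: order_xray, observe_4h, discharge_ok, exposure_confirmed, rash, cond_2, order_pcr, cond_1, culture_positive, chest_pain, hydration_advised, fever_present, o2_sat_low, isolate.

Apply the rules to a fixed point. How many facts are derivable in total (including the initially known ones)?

24

[1] r1 [chest_pain => immunocompromised]; r6 [hydration_advised, fever_present => followup_48h]; r9 [order_xray, exposure_confirmed => high_risk]; r10 [observe_4h, isolate => sore_throat]. ⇒ new: immunocompromised, followup_48h, high_risk, sore_throat.
[2] r2 [followup_48h, order_pcr => cough]; r5 [sore_throat, immunocompromised => rapid_test_pos]; r7 [high_risk, discharge_ok => admit]. ⇒ new: cough, rapid_test_pos, admit.
[3] r11 [rapid_test_pos, cough => age_over_65]; r12 [admit, rash => notify_public_health]. ⇒ new: age_over_65, notify_public_health.
[4] r4 [notify_public_health, age_over_65 => start_antiviral]. ⇒ new: start_antiviral.
Closure: {admit, age_over_65, chest_pain, cond_1, cond_2, cough, culture_positive, discharge_ok, exposure_confirmed, fever_present, followup_48h, high_risk, hydration_advised, immunocompromised, isolate, notify_public_health, o2_sat_low, observe_4h, order_pcr, order_xray, rapid_test_pos, rash, sore_throat, start_antiviral} — 24 facts.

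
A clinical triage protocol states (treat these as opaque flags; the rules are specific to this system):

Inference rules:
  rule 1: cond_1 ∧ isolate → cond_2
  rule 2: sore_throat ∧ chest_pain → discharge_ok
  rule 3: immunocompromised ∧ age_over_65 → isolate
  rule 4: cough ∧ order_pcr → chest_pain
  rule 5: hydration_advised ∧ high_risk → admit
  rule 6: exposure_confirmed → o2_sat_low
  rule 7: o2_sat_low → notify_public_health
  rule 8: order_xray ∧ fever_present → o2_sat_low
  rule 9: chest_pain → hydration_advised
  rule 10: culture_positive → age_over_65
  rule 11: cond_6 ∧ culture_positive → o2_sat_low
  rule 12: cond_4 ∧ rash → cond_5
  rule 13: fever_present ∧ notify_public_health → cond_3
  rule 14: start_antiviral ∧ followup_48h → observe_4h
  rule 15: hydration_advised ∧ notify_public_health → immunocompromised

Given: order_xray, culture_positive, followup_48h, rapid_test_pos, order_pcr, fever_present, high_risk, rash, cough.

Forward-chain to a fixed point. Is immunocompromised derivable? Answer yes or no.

Round 1: rule 4 [cough ∧ order_pcr → chest_pain]; rule 8 [order_xray ∧ fever_present → o2_sat_low]; rule 10 [culture_positive → age_over_65]. New: chest_pain, o2_sat_low, age_over_65.
Round 2: rule 7 [o2_sat_low → notify_public_health]; rule 9 [chest_pain → hydration_advised]. New: notify_public_health, hydration_advised.
Round 3: rule 5 [hydration_advised ∧ high_risk → admit]; rule 13 [fever_present ∧ notify_public_health → cond_3]; rule 15 [hydration_advised ∧ notify_public_health → immunocompromised]. New: admit, cond_3, immunocompromised.
Round 4: rule 3 [immunocompromised ∧ age_over_65 → isolate]. New: isolate.
immunocompromised appears in round 3, so it is derivable.

yes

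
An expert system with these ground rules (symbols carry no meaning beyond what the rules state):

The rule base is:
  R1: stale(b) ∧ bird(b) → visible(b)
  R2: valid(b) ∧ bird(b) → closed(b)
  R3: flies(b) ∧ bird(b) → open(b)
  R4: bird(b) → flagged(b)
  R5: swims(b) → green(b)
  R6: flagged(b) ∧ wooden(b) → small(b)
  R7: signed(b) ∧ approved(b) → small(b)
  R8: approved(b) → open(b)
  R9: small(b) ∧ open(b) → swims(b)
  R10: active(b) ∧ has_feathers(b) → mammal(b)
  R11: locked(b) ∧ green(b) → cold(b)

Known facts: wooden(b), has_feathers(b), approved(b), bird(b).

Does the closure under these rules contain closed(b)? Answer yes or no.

Round 1 fires R4, R8, giving flagged(b), open(b).
Round 2 fires R6, giving small(b).
Round 3 fires R9, giving swims(b).
Round 4 fires R5, giving green(b).
Fixed point reached. closed(b) is concluded only by R2; R2 needs valid(b) (never derived).

no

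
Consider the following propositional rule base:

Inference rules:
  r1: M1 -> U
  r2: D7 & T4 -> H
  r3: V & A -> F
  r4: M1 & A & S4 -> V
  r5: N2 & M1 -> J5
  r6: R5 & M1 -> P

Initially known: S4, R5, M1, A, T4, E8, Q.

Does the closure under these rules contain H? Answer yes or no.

Round 1: r1 [M1 -> U]; r4 [M1 & A & S4 -> V]; r6 [R5 & M1 -> P]. Adds U, V, P.
Round 2: r3 [V & A -> F]. Adds F.
Fixed point reached. H is concluded only by r2; r2 needs D7 (never derived).

no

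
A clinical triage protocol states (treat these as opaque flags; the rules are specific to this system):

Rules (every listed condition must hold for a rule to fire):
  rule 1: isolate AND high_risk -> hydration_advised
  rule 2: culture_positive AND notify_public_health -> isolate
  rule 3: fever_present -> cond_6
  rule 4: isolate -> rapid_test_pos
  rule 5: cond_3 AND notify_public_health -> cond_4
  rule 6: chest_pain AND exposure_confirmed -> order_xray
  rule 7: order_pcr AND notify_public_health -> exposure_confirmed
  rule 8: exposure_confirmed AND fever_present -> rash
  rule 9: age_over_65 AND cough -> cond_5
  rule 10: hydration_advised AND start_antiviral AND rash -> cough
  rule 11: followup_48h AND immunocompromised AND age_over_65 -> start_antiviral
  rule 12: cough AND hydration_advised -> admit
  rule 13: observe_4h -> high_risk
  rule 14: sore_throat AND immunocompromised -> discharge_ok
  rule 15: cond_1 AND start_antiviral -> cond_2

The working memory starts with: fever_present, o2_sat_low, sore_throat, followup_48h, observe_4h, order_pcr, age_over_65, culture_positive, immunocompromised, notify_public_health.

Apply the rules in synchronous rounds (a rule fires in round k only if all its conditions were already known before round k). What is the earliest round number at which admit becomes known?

4

Round 1: rule 2 [culture_positive AND notify_public_health -> isolate]; rule 3 [fever_present -> cond_6]; rule 7 [order_pcr AND notify_public_health -> exposure_confirmed]; rule 11 [followup_48h AND immunocompromised AND age_over_65 -> start_antiviral]; rule 13 [observe_4h -> high_risk]; rule 14 [sore_throat AND immunocompromised -> discharge_ok]. New: isolate, cond_6, exposure_confirmed, start_antiviral, high_risk, discharge_ok.
Round 2: rule 1 [isolate AND high_risk -> hydration_advised]; rule 4 [isolate -> rapid_test_pos]; rule 8 [exposure_confirmed AND fever_present -> rash]. New: hydration_advised, rapid_test_pos, rash.
Round 3: rule 10 [hydration_advised AND start_antiviral AND rash -> cough]. New: cough.
Round 4: rule 9 [age_over_65 AND cough -> cond_5]; rule 12 [cough AND hydration_advised -> admit]. New: cond_5, admit.
admit first appears in round 4.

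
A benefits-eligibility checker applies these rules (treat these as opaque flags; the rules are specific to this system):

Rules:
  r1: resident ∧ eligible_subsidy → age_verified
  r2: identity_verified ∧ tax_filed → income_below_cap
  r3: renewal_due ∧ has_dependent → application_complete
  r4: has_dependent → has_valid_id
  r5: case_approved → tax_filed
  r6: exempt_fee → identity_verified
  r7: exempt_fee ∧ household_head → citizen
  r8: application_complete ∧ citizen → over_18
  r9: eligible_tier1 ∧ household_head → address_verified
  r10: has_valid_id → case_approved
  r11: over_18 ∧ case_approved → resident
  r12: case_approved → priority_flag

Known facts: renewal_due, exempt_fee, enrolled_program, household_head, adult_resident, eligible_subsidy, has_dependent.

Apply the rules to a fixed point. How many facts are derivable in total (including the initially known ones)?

18

Round 1: r3 [renewal_due ∧ has_dependent → application_complete]; r4 [has_dependent → has_valid_id]; r6 [exempt_fee → identity_verified]; r7 [exempt_fee ∧ household_head → citizen]. Adds application_complete, has_valid_id, identity_verified, citizen.
Round 2: r8 [application_complete ∧ citizen → over_18]; r10 [has_valid_id → case_approved]. Adds over_18, case_approved.
Round 3: r5 [case_approved → tax_filed]; r11 [over_18 ∧ case_approved → resident]; r12 [case_approved → priority_flag]. Adds tax_filed, resident, priority_flag.
Round 4: r1 [resident ∧ eligible_subsidy → age_verified]; r2 [identity_verified ∧ tax_filed → income_below_cap]. Adds age_verified, income_below_cap.
Closure: {adult_resident, age_verified, application_complete, case_approved, citizen, eligible_subsidy, enrolled_program, exempt_fee, has_dependent, has_valid_id, household_head, identity_verified, income_below_cap, over_18, priority_flag, renewal_due, resident, tax_filed} — 18 facts.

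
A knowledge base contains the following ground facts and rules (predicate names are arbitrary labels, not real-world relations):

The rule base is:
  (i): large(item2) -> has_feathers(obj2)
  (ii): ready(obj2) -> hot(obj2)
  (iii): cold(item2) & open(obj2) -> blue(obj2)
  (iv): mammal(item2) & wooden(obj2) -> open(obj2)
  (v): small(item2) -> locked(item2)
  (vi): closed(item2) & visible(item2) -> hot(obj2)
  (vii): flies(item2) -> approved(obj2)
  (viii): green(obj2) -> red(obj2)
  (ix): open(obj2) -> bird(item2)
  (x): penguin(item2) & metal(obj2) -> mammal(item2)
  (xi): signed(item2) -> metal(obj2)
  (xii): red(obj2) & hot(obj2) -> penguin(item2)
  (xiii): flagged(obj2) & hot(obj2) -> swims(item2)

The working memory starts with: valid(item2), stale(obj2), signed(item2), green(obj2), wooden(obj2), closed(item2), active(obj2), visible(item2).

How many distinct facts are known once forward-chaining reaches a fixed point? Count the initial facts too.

15

Round 1 fires (vi), (viii), (xi), giving hot(obj2), red(obj2), metal(obj2).
Round 2 fires (xii), giving penguin(item2).
Round 3 fires (x), giving mammal(item2).
Round 4 fires (iv), giving open(obj2).
Round 5 fires (ix), giving bird(item2).
Closure: {active(obj2), bird(item2), closed(item2), green(obj2), hot(obj2), mammal(item2), metal(obj2), open(obj2), penguin(item2), red(obj2), signed(item2), stale(obj2), valid(item2), visible(item2), wooden(obj2)} — 15 facts.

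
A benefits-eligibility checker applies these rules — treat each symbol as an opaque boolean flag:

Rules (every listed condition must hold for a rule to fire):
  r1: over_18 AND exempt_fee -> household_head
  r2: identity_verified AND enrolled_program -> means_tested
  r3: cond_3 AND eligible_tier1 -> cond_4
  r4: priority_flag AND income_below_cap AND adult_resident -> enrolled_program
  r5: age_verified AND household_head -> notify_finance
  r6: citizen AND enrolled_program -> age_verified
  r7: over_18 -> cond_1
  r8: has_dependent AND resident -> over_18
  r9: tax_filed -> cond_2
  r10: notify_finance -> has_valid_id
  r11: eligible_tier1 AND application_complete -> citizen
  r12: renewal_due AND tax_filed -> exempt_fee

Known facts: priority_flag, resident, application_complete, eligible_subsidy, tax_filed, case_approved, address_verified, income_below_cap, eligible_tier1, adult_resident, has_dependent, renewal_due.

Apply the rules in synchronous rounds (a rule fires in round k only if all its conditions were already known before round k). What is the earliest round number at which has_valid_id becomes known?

4

Round 1: r4 [priority_flag AND income_below_cap AND adult_resident -> enrolled_program]; r8 [has_dependent AND resident -> over_18]; r9 [tax_filed -> cond_2]; r11 [eligible_tier1 AND application_complete -> citizen]; r12 [renewal_due AND tax_filed -> exempt_fee]. New: enrolled_program, over_18, cond_2, citizen, exempt_fee.
Round 2: r1 [over_18 AND exempt_fee -> household_head]; r6 [citizen AND enrolled_program -> age_verified]; r7 [over_18 -> cond_1]. New: household_head, age_verified, cond_1.
Round 3: r5 [age_verified AND household_head -> notify_finance]. New: notify_finance.
Round 4: r10 [notify_finance -> has_valid_id]. New: has_valid_id.
has_valid_id first appears in round 4.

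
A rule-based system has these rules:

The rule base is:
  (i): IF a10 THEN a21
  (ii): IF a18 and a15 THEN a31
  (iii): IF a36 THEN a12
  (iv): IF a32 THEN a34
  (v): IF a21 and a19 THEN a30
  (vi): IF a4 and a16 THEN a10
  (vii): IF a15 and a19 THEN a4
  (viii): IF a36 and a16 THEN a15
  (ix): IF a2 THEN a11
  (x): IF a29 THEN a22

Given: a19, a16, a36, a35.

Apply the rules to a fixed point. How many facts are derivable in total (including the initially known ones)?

10

Round 1 — (iii), (viii), derive a12, a15.
Round 2 — (vii), derive a4.
Round 3 — (vi), derive a10.
Round 4 — (i), derive a21.
Round 5 — (v), derive a30.
Closure: {a10, a12, a15, a16, a19, a21, a30, a35, a36, a4} — 10 facts.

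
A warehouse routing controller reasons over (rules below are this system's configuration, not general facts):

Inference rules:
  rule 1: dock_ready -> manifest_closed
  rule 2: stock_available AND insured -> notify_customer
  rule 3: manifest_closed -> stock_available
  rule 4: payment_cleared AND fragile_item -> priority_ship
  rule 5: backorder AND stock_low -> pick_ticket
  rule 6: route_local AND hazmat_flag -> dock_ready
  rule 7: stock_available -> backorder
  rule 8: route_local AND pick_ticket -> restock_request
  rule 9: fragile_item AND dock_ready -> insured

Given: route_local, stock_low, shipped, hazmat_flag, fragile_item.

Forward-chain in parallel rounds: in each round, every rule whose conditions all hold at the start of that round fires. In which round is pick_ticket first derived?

Round 1: rule 6 [route_local AND hazmat_flag -> dock_ready]. Adds dock_ready.
Round 2: rule 1 [dock_ready -> manifest_closed]; rule 9 [fragile_item AND dock_ready -> insured]. Adds manifest_closed, insured.
Round 3: rule 3 [manifest_closed -> stock_available]. Adds stock_available.
Round 4: rule 2 [stock_available AND insured -> notify_customer]; rule 7 [stock_available -> backorder]. Adds notify_customer, backorder.
Round 5: rule 5 [backorder AND stock_low -> pick_ticket]. Adds pick_ticket.
pick_ticket first appears in round 5.

5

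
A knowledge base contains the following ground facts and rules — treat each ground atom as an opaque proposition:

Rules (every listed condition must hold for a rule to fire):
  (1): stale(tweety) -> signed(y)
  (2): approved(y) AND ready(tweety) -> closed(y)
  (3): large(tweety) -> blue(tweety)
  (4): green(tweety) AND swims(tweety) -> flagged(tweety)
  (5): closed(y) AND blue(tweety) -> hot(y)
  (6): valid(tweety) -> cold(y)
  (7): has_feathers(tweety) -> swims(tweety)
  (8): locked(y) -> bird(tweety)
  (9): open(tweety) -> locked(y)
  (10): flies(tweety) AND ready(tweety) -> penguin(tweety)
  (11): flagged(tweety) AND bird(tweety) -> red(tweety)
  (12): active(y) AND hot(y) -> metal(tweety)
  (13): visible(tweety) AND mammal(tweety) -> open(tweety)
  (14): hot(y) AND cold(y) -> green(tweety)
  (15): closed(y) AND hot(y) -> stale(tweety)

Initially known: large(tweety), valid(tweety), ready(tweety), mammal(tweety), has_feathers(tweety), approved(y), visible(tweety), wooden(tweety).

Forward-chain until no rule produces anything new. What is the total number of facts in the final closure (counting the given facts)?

21

Round 1 — (2), (3), (6), (7), (13), derive closed(y), blue(tweety), cold(y), swims(tweety), open(tweety).
Round 2 — (5), (9), derive hot(y), locked(y).
Round 3 — (8), (14), (15), derive bird(tweety), green(tweety), stale(tweety).
Round 4 — (1), (4), derive signed(y), flagged(tweety).
Round 5 — (11), derive red(tweety).
Closure: {approved(y), bird(tweety), blue(tweety), closed(y), cold(y), flagged(tweety), green(tweety), has_feathers(tweety), hot(y), large(tweety), locked(y), mammal(tweety), open(tweety), ready(tweety), red(tweety), signed(y), stale(tweety), swims(tweety), valid(tweety), visible(tweety), wooden(tweety)} — 21 facts.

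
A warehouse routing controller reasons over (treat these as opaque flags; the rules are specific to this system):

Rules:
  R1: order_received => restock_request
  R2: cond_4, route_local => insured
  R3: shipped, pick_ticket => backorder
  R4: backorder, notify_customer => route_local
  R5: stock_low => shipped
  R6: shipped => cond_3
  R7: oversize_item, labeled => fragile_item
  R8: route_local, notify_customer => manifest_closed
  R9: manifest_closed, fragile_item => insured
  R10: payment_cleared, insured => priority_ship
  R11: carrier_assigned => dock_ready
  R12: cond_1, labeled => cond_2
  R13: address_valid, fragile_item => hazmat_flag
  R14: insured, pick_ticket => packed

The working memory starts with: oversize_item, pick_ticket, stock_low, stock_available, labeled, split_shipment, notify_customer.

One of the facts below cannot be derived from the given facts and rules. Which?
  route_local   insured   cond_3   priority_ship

priority_ship

[1] R5 [stock_low => shipped]; R7 [oversize_item, labeled => fragile_item]. ⇒ new: shipped, fragile_item.
[2] R3 [shipped, pick_ticket => backorder]; R6 [shipped => cond_3]. ⇒ new: backorder, cond_3.
[3] R4 [backorder, notify_customer => route_local]. ⇒ new: route_local.
[4] R8 [route_local, notify_customer => manifest_closed]. ⇒ new: manifest_closed.
[5] R9 [manifest_closed, fragile_item => insured]. ⇒ new: insured.
[6] R14 [insured, pick_ticket => packed]. ⇒ new: packed.
Derived: insured (round 5), cond_3 (round 2), route_local (round 3). priority_ship never appears in any round.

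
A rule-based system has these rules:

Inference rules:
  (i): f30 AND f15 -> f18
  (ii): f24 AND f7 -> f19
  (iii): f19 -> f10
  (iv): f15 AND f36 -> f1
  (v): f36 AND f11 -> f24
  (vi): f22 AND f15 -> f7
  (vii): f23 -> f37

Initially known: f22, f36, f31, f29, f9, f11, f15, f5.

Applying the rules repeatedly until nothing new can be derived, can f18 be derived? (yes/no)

no

Round 1 fires (iv), (v), (vi), giving f1, f24, f7.
Round 2 fires (ii), giving f19.
Round 3 fires (iii), giving f10.
Fixed point reached. f18 is concluded only by (i); (i) needs f30 (never derived).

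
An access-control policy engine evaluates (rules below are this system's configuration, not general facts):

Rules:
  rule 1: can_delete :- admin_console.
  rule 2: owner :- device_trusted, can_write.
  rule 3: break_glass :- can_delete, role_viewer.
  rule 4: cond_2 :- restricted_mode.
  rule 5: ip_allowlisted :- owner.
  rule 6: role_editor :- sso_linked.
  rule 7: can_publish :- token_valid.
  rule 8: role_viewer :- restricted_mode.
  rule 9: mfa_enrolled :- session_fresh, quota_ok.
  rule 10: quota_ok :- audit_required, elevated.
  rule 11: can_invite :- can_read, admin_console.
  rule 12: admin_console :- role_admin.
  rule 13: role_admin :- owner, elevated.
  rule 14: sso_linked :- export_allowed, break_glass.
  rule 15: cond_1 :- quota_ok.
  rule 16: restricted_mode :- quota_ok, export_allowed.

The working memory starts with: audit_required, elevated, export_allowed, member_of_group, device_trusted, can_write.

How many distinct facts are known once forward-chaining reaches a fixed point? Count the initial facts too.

19

Round 1: rule 2 [owner :- device_trusted, can_write.]; rule 10 [quota_ok :- audit_required, elevated.]. New: owner, quota_ok.
Round 2: rule 5 [ip_allowlisted :- owner.]; rule 13 [role_admin :- owner, elevated.]; rule 15 [cond_1 :- quota_ok.]; rule 16 [restricted_mode :- quota_ok, export_allowed.]. New: ip_allowlisted, role_admin, cond_1, restricted_mode.
Round 3: rule 4 [cond_2 :- restricted_mode.]; rule 8 [role_viewer :- restricted_mode.]; rule 12 [admin_console :- role_admin.]. New: cond_2, role_viewer, admin_console.
Round 4: rule 1 [can_delete :- admin_console.]. New: can_delete.
Round 5: rule 3 [break_glass :- can_delete, role_viewer.]. New: break_glass.
Round 6: rule 14 [sso_linked :- export_allowed, break_glass.]. New: sso_linked.
Round 7: rule 6 [role_editor :- sso_linked.]. New: role_editor.
Closure: {admin_console, audit_required, break_glass, can_delete, can_write, cond_1, cond_2, device_trusted, elevated, export_allowed, ip_allowlisted, member_of_group, owner, quota_ok, restricted_mode, role_admin, role_editor, role_viewer, sso_linked} — 19 facts.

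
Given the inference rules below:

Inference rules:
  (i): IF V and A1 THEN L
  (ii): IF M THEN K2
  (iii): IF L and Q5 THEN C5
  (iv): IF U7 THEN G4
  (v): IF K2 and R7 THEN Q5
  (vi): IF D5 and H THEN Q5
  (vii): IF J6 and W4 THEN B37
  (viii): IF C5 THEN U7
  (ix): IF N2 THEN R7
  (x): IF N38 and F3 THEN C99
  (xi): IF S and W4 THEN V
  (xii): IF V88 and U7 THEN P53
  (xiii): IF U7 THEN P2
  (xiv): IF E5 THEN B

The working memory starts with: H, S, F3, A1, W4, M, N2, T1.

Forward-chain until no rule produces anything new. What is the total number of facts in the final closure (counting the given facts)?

Round 1 fires (ii), (ix), (xi), giving K2, R7, V.
Round 2 fires (i), (v), giving L, Q5.
Round 3 fires (iii), giving C5.
Round 4 fires (viii), giving U7.
Round 5 fires (iv), (xiii), giving G4, P2.
Closure: {A1, C5, F3, G4, H, K2, L, M, N2, P2, Q5, R7, S, T1, U7, V, W4} — 17 facts.

17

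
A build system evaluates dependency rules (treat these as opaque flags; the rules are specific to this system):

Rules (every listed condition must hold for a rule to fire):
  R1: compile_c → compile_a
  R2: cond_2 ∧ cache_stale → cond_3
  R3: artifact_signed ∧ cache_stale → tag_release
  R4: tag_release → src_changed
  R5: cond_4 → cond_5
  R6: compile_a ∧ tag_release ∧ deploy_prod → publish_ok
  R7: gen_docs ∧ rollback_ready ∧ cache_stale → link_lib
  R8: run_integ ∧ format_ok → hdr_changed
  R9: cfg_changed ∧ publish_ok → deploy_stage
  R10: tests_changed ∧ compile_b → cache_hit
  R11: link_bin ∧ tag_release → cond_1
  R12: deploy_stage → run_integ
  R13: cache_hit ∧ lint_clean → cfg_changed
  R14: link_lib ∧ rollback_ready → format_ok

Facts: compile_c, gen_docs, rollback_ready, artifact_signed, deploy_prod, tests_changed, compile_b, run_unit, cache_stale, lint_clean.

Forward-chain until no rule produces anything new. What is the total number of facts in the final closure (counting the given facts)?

Round 1 fires R1, R3, R7, R10, giving compile_a, tag_release, link_lib, cache_hit.
Round 2 fires R4, R6, R13, R14, giving src_changed, publish_ok, cfg_changed, format_ok.
Round 3 fires R9, giving deploy_stage.
Round 4 fires R12, giving run_integ.
Round 5 fires R8, giving hdr_changed.
Closure: {artifact_signed, cache_hit, cache_stale, cfg_changed, compile_a, compile_b, compile_c, deploy_prod, deploy_stage, format_ok, gen_docs, hdr_changed, link_lib, lint_clean, publish_ok, rollback_ready, run_integ, run_unit, src_changed, tag_release, tests_changed} — 21 facts.

21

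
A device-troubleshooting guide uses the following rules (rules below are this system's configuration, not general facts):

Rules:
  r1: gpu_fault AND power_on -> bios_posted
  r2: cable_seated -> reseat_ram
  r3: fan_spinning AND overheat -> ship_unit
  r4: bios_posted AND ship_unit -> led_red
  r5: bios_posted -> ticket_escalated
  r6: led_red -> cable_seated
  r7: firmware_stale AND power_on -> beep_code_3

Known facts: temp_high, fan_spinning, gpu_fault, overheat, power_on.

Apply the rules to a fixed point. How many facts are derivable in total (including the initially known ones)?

11

Round 1 — r1, r3, derive bios_posted, ship_unit.
Round 2 — r4, r5, derive led_red, ticket_escalated.
Round 3 — r6, derive cable_seated.
Round 4 — r2, derive reseat_ram.
Closure: {bios_posted, cable_seated, fan_spinning, gpu_fault, led_red, overheat, power_on, reseat_ram, ship_unit, temp_high, ticket_escalated} — 11 facts.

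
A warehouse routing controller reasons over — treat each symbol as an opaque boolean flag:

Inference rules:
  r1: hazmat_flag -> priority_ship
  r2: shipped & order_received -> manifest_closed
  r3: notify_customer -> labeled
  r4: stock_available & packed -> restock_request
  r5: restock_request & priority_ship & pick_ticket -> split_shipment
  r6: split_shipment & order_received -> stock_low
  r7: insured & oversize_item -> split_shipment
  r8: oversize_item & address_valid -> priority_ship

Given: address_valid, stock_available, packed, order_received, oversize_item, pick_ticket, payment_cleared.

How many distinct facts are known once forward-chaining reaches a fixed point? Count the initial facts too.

11

Round 1 — r4, r8, derive restock_request, priority_ship.
Round 2 — r5, derive split_shipment.
Round 3 — r6, derive stock_low.
Closure: {address_valid, order_received, oversize_item, packed, payment_cleared, pick_ticket, priority_ship, restock_request, split_shipment, stock_available, stock_low} — 11 facts.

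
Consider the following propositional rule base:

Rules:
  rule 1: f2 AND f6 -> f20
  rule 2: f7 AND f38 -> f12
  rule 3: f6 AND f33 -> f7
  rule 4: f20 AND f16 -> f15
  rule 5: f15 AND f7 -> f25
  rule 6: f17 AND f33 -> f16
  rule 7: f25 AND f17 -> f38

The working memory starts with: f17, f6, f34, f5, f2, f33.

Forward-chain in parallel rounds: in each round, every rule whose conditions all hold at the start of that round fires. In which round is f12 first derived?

5

Round 1 fires rule 1, rule 3, rule 6, giving f20, f7, f16.
Round 2 fires rule 4, giving f15.
Round 3 fires rule 5, giving f25.
Round 4 fires rule 7, giving f38.
Round 5 fires rule 2, giving f12.
f12 first appears in round 5.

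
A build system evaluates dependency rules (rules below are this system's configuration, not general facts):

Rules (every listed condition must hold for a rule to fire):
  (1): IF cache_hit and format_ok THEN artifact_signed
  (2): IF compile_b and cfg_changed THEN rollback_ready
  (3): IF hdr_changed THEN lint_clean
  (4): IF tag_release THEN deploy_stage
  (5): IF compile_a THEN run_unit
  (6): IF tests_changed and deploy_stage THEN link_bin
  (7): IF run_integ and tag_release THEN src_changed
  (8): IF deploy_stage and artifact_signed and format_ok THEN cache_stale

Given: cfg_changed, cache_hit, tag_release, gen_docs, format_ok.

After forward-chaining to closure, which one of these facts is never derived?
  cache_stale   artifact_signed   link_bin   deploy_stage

link_bin

Round 1 — (1), (4), derive artifact_signed, deploy_stage.
Round 2 — (8), derive cache_stale.
Derived: cache_stale (round 2), artifact_signed (round 1), deploy_stage (round 1). link_bin never appears in any round.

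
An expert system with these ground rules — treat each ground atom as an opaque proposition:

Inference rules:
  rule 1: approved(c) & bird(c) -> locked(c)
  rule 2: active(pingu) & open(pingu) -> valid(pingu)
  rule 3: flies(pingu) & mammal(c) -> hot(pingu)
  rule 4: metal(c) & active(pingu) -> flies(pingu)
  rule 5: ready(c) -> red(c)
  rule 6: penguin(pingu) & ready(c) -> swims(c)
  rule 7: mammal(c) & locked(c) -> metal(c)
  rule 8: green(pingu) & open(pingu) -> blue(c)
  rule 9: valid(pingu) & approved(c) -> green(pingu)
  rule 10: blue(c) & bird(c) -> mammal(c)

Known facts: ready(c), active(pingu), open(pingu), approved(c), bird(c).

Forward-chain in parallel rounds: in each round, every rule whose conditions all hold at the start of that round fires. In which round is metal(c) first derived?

Round 1 — rule 1, rule 2, rule 5, derive locked(c), valid(pingu), red(c).
Round 2 — rule 9, derive green(pingu).
Round 3 — rule 8, derive blue(c).
Round 4 — rule 10, derive mammal(c).
Round 5 — rule 7, derive metal(c).
metal(c) first appears in round 5.

5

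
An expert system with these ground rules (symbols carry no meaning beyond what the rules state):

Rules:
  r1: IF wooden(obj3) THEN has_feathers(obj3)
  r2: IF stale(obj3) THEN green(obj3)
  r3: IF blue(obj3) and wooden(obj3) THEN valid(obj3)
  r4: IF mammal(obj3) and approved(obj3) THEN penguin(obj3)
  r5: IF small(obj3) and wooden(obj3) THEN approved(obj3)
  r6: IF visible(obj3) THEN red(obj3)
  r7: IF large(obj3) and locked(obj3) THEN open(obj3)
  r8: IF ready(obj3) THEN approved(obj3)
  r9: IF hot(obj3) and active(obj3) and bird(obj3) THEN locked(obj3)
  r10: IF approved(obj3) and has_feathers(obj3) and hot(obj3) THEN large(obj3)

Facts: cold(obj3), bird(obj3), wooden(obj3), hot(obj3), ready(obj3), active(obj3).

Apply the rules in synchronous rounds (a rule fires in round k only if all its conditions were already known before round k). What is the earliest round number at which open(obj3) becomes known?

Round 1 fires r1, r8, r9, giving has_feathers(obj3), approved(obj3), locked(obj3).
Round 2 fires r10, giving large(obj3).
Round 3 fires r7, giving open(obj3).
open(obj3) first appears in round 3.

3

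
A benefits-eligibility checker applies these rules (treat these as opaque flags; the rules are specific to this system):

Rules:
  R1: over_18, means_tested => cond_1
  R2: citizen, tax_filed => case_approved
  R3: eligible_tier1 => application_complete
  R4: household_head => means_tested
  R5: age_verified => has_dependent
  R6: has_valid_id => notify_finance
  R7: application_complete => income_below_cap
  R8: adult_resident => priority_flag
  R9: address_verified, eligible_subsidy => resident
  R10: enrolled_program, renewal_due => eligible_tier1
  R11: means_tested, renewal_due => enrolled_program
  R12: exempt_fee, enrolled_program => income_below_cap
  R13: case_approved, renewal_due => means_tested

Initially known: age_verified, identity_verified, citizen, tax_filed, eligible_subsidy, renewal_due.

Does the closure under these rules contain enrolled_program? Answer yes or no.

Round 1: R2 [citizen, tax_filed => case_approved]; R5 [age_verified => has_dependent]. Adds case_approved, has_dependent.
Round 2: R13 [case_approved, renewal_due => means_tested]. Adds means_tested.
Round 3: R11 [means_tested, renewal_due => enrolled_program]. Adds enrolled_program.
Round 4: R10 [enrolled_program, renewal_due => eligible_tier1]. Adds eligible_tier1.
Round 5: R3 [eligible_tier1 => application_complete]. Adds application_complete.
Round 6: R7 [application_complete => income_below_cap]. Adds income_below_cap.
enrolled_program appears in round 3, so it is derivable.

yes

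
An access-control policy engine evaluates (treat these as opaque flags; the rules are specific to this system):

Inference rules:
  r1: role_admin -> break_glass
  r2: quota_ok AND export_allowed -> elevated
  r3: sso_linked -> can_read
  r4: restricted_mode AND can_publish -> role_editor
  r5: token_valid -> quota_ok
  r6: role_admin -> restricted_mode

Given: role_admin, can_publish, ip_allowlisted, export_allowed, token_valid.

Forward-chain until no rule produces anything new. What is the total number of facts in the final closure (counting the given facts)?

Round 1: r1 [role_admin -> break_glass]; r5 [token_valid -> quota_ok]; r6 [role_admin -> restricted_mode]. New: break_glass, quota_ok, restricted_mode.
Round 2: r2 [quota_ok AND export_allowed -> elevated]; r4 [restricted_mode AND can_publish -> role_editor]. New: elevated, role_editor.
Closure: {break_glass, can_publish, elevated, export_allowed, ip_allowlisted, quota_ok, restricted_mode, role_admin, role_editor, token_valid} — 10 facts.

10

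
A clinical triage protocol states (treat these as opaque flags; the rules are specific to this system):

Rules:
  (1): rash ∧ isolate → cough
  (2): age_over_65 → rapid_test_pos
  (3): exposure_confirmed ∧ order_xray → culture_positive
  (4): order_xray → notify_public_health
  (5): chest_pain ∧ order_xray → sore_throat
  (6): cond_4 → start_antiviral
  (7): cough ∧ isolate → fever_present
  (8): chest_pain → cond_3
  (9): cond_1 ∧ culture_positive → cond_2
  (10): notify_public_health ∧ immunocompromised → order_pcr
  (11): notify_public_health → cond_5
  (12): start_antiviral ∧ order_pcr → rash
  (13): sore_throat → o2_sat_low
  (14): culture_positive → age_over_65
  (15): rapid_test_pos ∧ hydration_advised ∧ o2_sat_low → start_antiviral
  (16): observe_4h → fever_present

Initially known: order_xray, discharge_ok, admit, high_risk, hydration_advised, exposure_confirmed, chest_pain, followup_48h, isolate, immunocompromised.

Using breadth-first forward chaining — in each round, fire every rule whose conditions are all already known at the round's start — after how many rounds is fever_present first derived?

Round 1: (3) [exposure_confirmed ∧ order_xray → culture_positive]; (4) [order_xray → notify_public_health]; (5) [chest_pain ∧ order_xray → sore_throat]; (8) [chest_pain → cond_3]. New: culture_positive, notify_public_health, sore_throat, cond_3.
Round 2: (10) [notify_public_health ∧ immunocompromised → order_pcr]; (11) [notify_public_health → cond_5]; (13) [sore_throat → o2_sat_low]; (14) [culture_positive → age_over_65]. New: order_pcr, cond_5, o2_sat_low, age_over_65.
Round 3: (2) [age_over_65 → rapid_test_pos]. New: rapid_test_pos.
Round 4: (15) [rapid_test_pos ∧ hydration_advised ∧ o2_sat_low → start_antiviral]. New: start_antiviral.
Round 5: (12) [start_antiviral ∧ order_pcr → rash]. New: rash.
Round 6: (1) [rash ∧ isolate → cough]. New: cough.
Round 7: (7) [cough ∧ isolate → fever_present]. New: fever_present.
fever_present first appears in round 7.

7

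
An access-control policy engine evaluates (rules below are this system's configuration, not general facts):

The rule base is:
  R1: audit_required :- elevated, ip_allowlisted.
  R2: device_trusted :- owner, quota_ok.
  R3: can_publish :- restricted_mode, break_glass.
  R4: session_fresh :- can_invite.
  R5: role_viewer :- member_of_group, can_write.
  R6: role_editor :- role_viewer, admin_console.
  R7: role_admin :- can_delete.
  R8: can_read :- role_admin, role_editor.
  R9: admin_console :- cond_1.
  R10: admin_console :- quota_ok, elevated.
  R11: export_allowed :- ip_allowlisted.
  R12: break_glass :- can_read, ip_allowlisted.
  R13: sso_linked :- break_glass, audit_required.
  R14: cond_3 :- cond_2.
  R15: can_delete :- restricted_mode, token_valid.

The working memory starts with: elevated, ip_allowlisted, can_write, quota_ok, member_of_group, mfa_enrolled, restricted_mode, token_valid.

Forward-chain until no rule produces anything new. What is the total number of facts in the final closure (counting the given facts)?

19

Round 1: R1 [audit_required :- elevated, ip_allowlisted.]; R5 [role_viewer :- member_of_group, can_write.]; R10 [admin_console :- quota_ok, elevated.]; R11 [export_allowed :- ip_allowlisted.]; R15 [can_delete :- restricted_mode, token_valid.]. Adds audit_required, role_viewer, admin_console, export_allowed, can_delete.
Round 2: R6 [role_editor :- role_viewer, admin_console.]; R7 [role_admin :- can_delete.]. Adds role_editor, role_admin.
Round 3: R8 [can_read :- role_admin, role_editor.]. Adds can_read.
Round 4: R12 [break_glass :- can_read, ip_allowlisted.]. Adds break_glass.
Round 5: R3 [can_publish :- restricted_mode, break_glass.]; R13 [sso_linked :- break_glass, audit_required.]. Adds can_publish, sso_linked.
Closure: {admin_console, audit_required, break_glass, can_delete, can_publish, can_read, can_write, elevated, export_allowed, ip_allowlisted, member_of_group, mfa_enrolled, quota_ok, restricted_mode, role_admin, role_editor, role_viewer, sso_linked, token_valid} — 19 facts.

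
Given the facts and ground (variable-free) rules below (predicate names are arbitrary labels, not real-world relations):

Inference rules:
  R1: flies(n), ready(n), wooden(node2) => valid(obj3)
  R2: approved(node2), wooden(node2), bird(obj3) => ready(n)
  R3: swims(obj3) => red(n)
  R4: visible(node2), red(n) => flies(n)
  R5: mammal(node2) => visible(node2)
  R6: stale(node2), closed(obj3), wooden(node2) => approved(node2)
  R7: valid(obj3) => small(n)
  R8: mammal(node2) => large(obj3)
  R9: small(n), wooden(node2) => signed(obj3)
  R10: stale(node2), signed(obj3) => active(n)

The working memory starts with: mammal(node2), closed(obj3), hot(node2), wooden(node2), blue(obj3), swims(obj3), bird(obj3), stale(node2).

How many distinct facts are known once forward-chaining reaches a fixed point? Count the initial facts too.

Round 1 — R3, R5, R6, R8, derive red(n), visible(node2), approved(node2), large(obj3).
Round 2 — R2, R4, derive ready(n), flies(n).
Round 3 — R1, derive valid(obj3).
Round 4 — R7, derive small(n).
Round 5 — R9, derive signed(obj3).
Round 6 — R10, derive active(n).
Closure: {active(n), approved(node2), bird(obj3), blue(obj3), closed(obj3), flies(n), hot(node2), large(obj3), mammal(node2), ready(n), red(n), signed(obj3), small(n), stale(node2), swims(obj3), valid(obj3), visible(node2), wooden(node2)} — 18 facts.

18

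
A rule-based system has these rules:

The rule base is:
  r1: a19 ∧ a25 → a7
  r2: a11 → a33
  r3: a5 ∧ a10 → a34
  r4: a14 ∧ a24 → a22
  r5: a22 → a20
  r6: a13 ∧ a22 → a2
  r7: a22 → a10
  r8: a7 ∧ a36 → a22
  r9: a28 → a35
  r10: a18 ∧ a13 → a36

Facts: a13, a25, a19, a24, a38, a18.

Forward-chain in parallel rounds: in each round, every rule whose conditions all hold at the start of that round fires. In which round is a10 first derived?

3

[1] r1 [a19 ∧ a25 → a7]; r10 [a18 ∧ a13 → a36]. ⇒ new: a7, a36.
[2] r8 [a7 ∧ a36 → a22]. ⇒ new: a22.
[3] r5 [a22 → a20]; r6 [a13 ∧ a22 → a2]; r7 [a22 → a10]. ⇒ new: a20, a2, a10.
a10 first appears in round 3.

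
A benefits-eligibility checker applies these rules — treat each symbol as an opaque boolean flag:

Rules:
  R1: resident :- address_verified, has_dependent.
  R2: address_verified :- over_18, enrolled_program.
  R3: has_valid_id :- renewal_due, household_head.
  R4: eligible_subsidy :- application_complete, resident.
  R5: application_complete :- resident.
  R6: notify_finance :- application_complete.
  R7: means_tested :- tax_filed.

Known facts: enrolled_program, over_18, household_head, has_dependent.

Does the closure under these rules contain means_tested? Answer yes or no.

Round 1: R2 [address_verified :- over_18, enrolled_program.]. New: address_verified.
Round 2: R1 [resident :- address_verified, has_dependent.]. New: resident.
Round 3: R5 [application_complete :- resident.]. New: application_complete.
Round 4: R4 [eligible_subsidy :- application_complete, resident.]; R6 [notify_finance :- application_complete.]. New: eligible_subsidy, notify_finance.
Fixed point reached. means_tested is concluded only by R7; R7 needs tax_filed (never derived).

no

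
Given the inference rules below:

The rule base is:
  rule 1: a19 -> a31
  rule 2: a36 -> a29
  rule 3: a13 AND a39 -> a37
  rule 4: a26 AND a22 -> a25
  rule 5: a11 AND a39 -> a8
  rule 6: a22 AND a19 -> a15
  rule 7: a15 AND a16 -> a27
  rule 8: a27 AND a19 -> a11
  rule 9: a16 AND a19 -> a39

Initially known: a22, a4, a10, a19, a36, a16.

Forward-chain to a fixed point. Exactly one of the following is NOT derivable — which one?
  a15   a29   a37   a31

a37

[1] rule 1 [a19 -> a31]; rule 2 [a36 -> a29]; rule 6 [a22 AND a19 -> a15]; rule 9 [a16 AND a19 -> a39]. ⇒ new: a31, a29, a15, a39.
[2] rule 7 [a15 AND a16 -> a27]. ⇒ new: a27.
[3] rule 8 [a27 AND a19 -> a11]. ⇒ new: a11.
[4] rule 5 [a11 AND a39 -> a8]. ⇒ new: a8.
Derived: a15 (round 1), a29 (round 1), a31 (round 1). a37 never appears in any round.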